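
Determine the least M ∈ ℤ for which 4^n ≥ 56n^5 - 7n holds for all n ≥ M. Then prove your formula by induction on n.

At n = 11: 4194304 < 9018779, so the inequality fails and M ≥ 12. We prove 4^n ≥ 56n^5 - 7n for all n ≥ 12.
For the base case n = 12: 4^n = 16777216 and 56n^5 - 7n = 13934508, so 16777216 ≥ 13934508.
Inductive step: suppose the statement holds for some m ≥ 12, so 4^m ≥ 56m^5 - 7m.
Then 4^(m + 1) = 4·(4^m) ≥ 4·(56m^5 - 7m).
Also, for m ≥ 12 we have 4·(56m^5 - 7m) ≥ 56(m+1)^5 - 7(m+1), since 4·(56m^5 - 7m) − (56(m+1)^5 - 7(m+1)) = 168m^5 - 280m^4 - 560m^3 - 560m^2 - 301m - 49, which is nonnegative for all m ≥ 12.
Combining, 4^(m + 1) ≥ 56(m+1)^5 - 7(m+1).
This completes the induction.
Hence the smallest such M is 12.

M = 12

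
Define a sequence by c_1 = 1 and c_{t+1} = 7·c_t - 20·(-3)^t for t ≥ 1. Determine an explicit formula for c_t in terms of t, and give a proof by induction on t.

Computing the first terms: c_1 = 1, c_2 = 67, c_3 = 289. This suggests c_t = 2(-3)^t + 7^t.
For the base case t = 1: the formula gives 1 = 1 = c_1.
Inductive step: assume the claim holds for t = j, so c_j = 2(-3)^j + 7^j.
Then c_{j+1} = 7·c_j - 20·(-3)^j = 7·(2(-3)^j + 7^j) - 20·(-3)^j = 2(-3)^(j + 1) + 7^(j + 1),
which is the claimed formula at t = j+1.
Hence, by induction on t, the claim holds for every t ≥ 1.

c_t = 2(-3)^t + 7^t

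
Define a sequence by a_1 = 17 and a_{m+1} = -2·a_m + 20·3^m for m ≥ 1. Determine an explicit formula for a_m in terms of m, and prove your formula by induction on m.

a_m = 5(-2)^(m - 1) + 4·3^m

Computing the first terms: a_1 = 17, a_2 = 26, a_3 = 128. This suggests a_m = 5(-2)^(m - 1) + 4·3^m.
For the base case m = 1: the formula gives 17 = 17 = a_1.
Inductive step: assume the claim holds for m = r, so a_r = 5(-2)^(r - 1) + 4·3^r.
Then a_{r+1} = -2·a_r + 20·3^r = -2·(5(-2)^(r - 1) + 4·3^r) + 20·3^r = 5(-2)^r + 4·3^(r + 1) = 5(-2)^((r+1) - 1) + 4·3^(r+1),
which is the claimed formula at m = r+1.
This completes the induction.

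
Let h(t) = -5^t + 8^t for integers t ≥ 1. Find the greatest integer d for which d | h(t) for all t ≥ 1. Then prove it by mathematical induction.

Computing the first values: h(1) = 3 and h(2) = 39; gcd(3, 39) = 3, so d ≤ 3.
We prove 3 | -5^t + 8^t for all t ≥ 1 by induction on t.
When t = 1: h(1) = 3 = 3·(1), so 3 | h(1).
Inductive step: suppose the statement holds for some j ≥ 1, i.e. 3 | h(j). Then
8^{j+1} − 5^{j+1} = 8·8^j − 5·5^j = 8·(8^j − 5^j) + (3)·5^j. The first term is divisible by 3 by the inductive hypothesis, and the second term (3)·5^j is divisible by 3 since 3 | 3. Hence 3 | h(j+1).
Hence, by induction on t, the claim holds for every t ≥ 1.
Therefore the largest such d is 3.

d = 3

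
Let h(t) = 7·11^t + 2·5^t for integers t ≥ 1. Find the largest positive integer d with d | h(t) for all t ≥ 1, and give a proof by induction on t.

d = 3

Computing the first values: h(1) = 87 and h(2) = 897; gcd(87, 897) = 3, so d ≤ 3.
We prove 3 | 7·11^t + 2·5^t for all t ≥ 1 by induction on t.
When t = 1: h(1) = 87 = 3·(29), so 3 | h(1).
Suppose the result is true for t = k, i.e. 3 | h(k). Then
h(k+1) − 11·h(k) = (7·11^(k+1) + 2·5^(k+1)) − 11·(7·11^k + 2·5^k) = (2)·5^k·(5 − 11) = (-12)·5^k. Since 3 | h(k) by the inductive hypothesis, 3 | 11·h(k); and 3 | -12 since -12 = 3·-4. Therefore 3 | h(k+1).
Hence, by induction on t, the claim holds for every t ≥ 1.
Therefore the largest such d is 3.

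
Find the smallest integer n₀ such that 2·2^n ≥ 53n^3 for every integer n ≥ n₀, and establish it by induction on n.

n₀ = 17

At n = 16: 131072 < 217088, so the inequality fails and n₀ ≥ 17. We prove 2·2^n ≥ 53n^3 for all n ≥ 17.
For the base case n = 17: 2·2^n = 262144 and 53n^3 = 260389, so 262144 ≥ 260389.
For the inductive step, assume it holds for an arbitrary k ≥ 17, so 2·2^k ≥ 53k^3.
Then 2·2^(k + 1) = 2·(2·2^k) ≥ 2·(53k^3).
Also, for k ≥ 17 we have 2·(53k^3) ≥ 53(k+1)^3, since 2 ≥ (1 + 1/k)^3 for all k ≥ 17.
Combining, 2·2^(k + 1) ≥ 53(k+1)^3.
Hence, by induction on n, the claim holds for every n ≥ 17.
Hence the smallest such n₀ is 17.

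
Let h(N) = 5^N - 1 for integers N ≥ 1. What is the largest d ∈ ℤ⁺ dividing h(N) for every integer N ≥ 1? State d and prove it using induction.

d = 4

Computing the first values: h(1) = 4 and h(2) = 24; gcd(4, 24) = 4, so d ≤ 4.
We prove 4 | 5^N - 1 for all N ≥ 1 by induction on N.
Base case (N = 1): h(1) = 4 = 4·(1), so 4 | h(1).
Inductive step: suppose the statement holds for some m ≥ 1, i.e. 4 | h(m). Then
5^{m+1} − 1^{m+1} = 5·5^m − 1·1^m = 5·(5^m − 1^m) + (4)·1^m. The first term is divisible by 4 by the inductive hypothesis, and the second term (4)·1^m is divisible by 4 since 4 | 4. Hence 4 | h(m+1).
This completes the induction.
Therefore the largest such d is 4.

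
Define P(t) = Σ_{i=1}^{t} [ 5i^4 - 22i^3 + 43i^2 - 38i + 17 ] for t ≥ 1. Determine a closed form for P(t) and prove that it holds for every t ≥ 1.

P(t) = t(t^4 - 3t^3 + 5t^2 - 3t + 5)

We claim P(t) = t(t^4 - 3t^3 + 5t^2 - 3t + 5) for all t ≥ 1.
When t = 1: P(1) = 5, and the closed form gives 5. They agree.
Inductive step: assume the claim holds for t = i, so P(i) = i(i^4 - 3i^3 + 5i^2 - 3i + 5).
Then P(i+1) = P(i) + (5i^4 - 2i^3 + 7i^2 + 2i + 5) = (i(i^4 - 3i^3 + 5i^2 - 3i + 5)) + (5i^4 - 2i^3 + 7i^2 + 2i + 5).
Simplifying, P(i+1) = (i + 1)(i^4 + i^3 + 2i^2 + 2i + 5) = (i+1)((i+1)^4 - 3(i+1)^3 + 5(i+1)^2 - 3(i+1) + 5),
which is the closed form with t = i+1.
This completes the induction.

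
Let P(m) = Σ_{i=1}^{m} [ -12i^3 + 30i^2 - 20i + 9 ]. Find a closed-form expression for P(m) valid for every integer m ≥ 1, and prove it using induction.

We claim P(m) = -m(m - 2)(3m^2 + 2m + 2) for all m ≥ 1.
When m = 1: P(1) = 7, and the closed form gives 7. They agree.
For the inductive step, assume it holds for an arbitrary i ≥ 1, so P(i) = i(-3i^3 + 4i^2 + 2i + 4).
Then P(i+1) = P(i) + (-12i^3 - 6i^2 + 4i + 7) = (i(-3i^3 + 4i^2 + 2i + 4)) + (-12i^3 - 6i^2 + 4i + 7).
Simplifying, P(i+1) = -(i - 1)(i + 1)(3i^2 + 8i + 7) = -(i+1)((i+1) - 2)(3(i+1)^2 + 2(i+1) + 2),
which is the closed form with m = i+1.
This completes the induction.

P(m) = -m(m - 2)(3m^2 + 2m + 2)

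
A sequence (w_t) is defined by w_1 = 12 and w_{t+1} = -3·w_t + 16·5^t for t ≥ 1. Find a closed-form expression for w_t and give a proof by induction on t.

w_t = 2(-3)^(t - 1) + 2·5^t

Computing the first terms: w_1 = 12, w_2 = 44, w_3 = 268. This suggests w_t = 2(-3)^(t - 1) + 2·5^t.
When t = 1: the formula gives 12 = 12 = w_1.
Inductive step: suppose the statement holds for some r ≥ 1, so w_r = 2(-3)^(r - 1) + 2·5^r.
Then w_{r+1} = -3·w_r + 16·5^r = -3·(2(-3)^(r - 1) + 2·5^r) + 16·5^r = 2(-3)^r + 2·5^(r + 1) = 2(-3)^((r+1) - 1) + 2·5^(r+1),
which is the claimed formula at t = r+1.
Hence, by induction on t, the claim holds for every t ≥ 1.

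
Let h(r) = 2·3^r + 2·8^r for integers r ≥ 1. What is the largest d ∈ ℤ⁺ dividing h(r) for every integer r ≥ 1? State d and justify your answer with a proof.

d = 2

Computing the first values: h(1) = 22 and h(2) = 146; gcd(22, 146) = 2, so d ≤ 2.
We prove 2 | 2·3^r + 2·8^r for all r ≥ 1 by induction on r.
Base case (r = 1): h(1) = 22 = 2·(11), so 2 | h(1).
Inductive step: assume the claim holds for r = j, i.e. 2 | h(j). Then
h(j+1) − 8·h(j) = (2·3^(j+1) + 2·8^(j+1)) − 8·(2·3^j + 2·8^j) = (2)·3^j·(3 − 8) = (-10)·3^j. Since 2 | h(j) by the inductive hypothesis, 2 | 8·h(j); and 2 | -10 since -10 = 2·-5. Therefore 2 | h(j+1).
Hence, by induction on r, the claim holds for every r ≥ 1.
Therefore the largest such d is 2.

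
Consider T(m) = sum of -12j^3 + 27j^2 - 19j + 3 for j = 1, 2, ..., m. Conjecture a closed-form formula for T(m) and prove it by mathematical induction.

T(m) = -m(3m^3 - 3m^2 - m + 2)

We claim T(m) = -m(3m^3 - 3m^2 - m + 2) for all m ≥ 1.
Base case (m = 1): T(1) = -1, and the closed form gives -1. They agree.
Inductive step: suppose the statement holds for some j ≥ 1, so T(j) = j(-3j^3 + 3j^2 + j - 2).
Then T(j+1) = T(j) + (-12j^3 - 9j^2 - j - 1) = (j(-3j^3 + 3j^2 + j - 2)) + (-12j^3 - 9j^2 - j - 1).
Simplifying, T(j+1) = -(j + 1)(3j^3 + 6j^2 + 2j + 1) = -(j+1)(3(j+1)^3 - 3(j+1)^2 - (j+1) + 2),
which is the closed form with m = j+1.
By the principle of mathematical induction, the result holds for all m ≥ 1.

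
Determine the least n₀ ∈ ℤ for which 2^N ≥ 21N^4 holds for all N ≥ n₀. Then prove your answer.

n₀ = 23

At N = 22: 4194304 < 4919376, so the inequality fails and n₀ ≥ 23. We prove 2^N ≥ 21N^4 for all N ≥ 23.
Base step (N = 23): 2^N = 8388608 and 21N^4 = 5876661, so 8388608 ≥ 5876661.
Inductive step: assume the claim holds for N = j, so 2^j ≥ 21j^4.
Then 2^(j + 1) = 2·(2^j) ≥ 2·(21j^4).
Also, for j ≥ 23 we have 2·(21j^4) ≥ 21(j+1)^4, since 2 ≥ (1 + 1/j)^4 for all j ≥ 23.
Combining, 2^(j + 1) ≥ 21(j+1)^4.
By the principle of mathematical induction, the result holds for all N ≥ 23.
Hence the smallest such n₀ is 23.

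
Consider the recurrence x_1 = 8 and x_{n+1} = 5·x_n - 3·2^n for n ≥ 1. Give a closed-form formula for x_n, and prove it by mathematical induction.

x_n = 2^n + 6·5^(n - 1)

Computing the first terms: x_1 = 8, x_2 = 34, x_3 = 158. This suggests x_n = 2^n + 6·5^(n - 1).
For the base case n = 1: the formula gives 8 = 8 = x_1.
For the inductive step, assume it holds for an arbitrary r ≥ 1, so x_r = 2^r + 6·5^(r - 1).
Then x_{r+1} = 5·x_r - 3·2^r = 5·(2^r + 6·5^(r - 1)) - 3·2^r = 2^(r + 1) + 6·5^r = 2^(r+1) + 6·5^((r+1) - 1),
which is the claimed formula at n = r+1.
Hence, by induction on n, the claim holds for every n ≥ 1.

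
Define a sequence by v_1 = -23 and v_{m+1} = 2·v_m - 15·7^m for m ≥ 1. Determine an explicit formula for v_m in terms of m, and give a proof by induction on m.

Computing the first terms: v_1 = -23, v_2 = -151, v_3 = -1037. This suggests v_m = -2^m - 3·7^m.
For the base case m = 1: the formula gives -23 = -23 = v_1.
For the inductive step, assume it holds for an arbitrary k ≥ 1, so v_k = -2^k - 3·7^k.
Then v_{k+1} = 2·v_k - 15·7^k = 2·(-2^k - 3·7^k) - 15·7^k = -2^(k + 1) - 3·7^(k + 1),
which is the claimed formula at m = k+1.
This completes the induction.

v_m = -2^m - 3·7^m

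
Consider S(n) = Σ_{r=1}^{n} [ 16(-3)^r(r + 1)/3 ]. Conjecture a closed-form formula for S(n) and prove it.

S(n) = (-3)^n(4n + 5) - 5

We claim S(n) = (-3)^n(4n + 5) - 5 for all n ≥ 1.
Base step (n = 1): S(1) = -32, and the closed form gives -32. They agree.
For the inductive step, assume it holds for an arbitrary r ≥ 1, so S(r) = (-3)^r(4r + 5) - 5.
Then S(r+1) = S(r) + (16(-3)^r(-r - 2)) = ((-3)^r(4r + 5) - 5) + (16(-3)^r(-r - 2)).
Simplifying, S(r+1) = -12(-3)^r·r - 27(-3)^r - 5 = (-3)^(r+1)(4(r+1) + 5) - 5,
which is the closed form with n = r+1.
This completes the induction.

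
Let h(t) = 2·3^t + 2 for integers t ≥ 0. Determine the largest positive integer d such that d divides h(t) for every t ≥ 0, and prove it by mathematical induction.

Computing the first values: h(0) = 4 and h(1) = 8; gcd(4, 8) = 4, so d ≤ 4.
We prove 4 | 2·3^t + 2 for all t ≥ 0 by induction on t.
Base step (t = 0): h(0) = 4 = 4·(1), so 4 | h(0).
Suppose the result is true for t = i, i.e. 4 | h(i). Then
h(i+1) = 2·3^(i+1) + 2 = 3·(2·3^i + 2) - 4 = 3·h(i) - 4. The first term is divisible by 4 by the inductive hypothesis, and -4 is divisible by 4. Hence 4 | h(i+1).
This completes the induction.
Therefore the largest such d is 4.

d = 4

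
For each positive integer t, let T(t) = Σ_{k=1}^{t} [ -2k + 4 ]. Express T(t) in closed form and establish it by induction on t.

T(t) = -t(t - 3)

We claim T(t) = -t(t - 3) for all t ≥ 1.
For the base case t = 1: T(1) = 2, and the closed form gives 2. They agree.
For the inductive step, assume it holds for an arbitrary k ≥ 1, so T(k) = k(-k + 3).
Then T(k+1) = T(k) + (-2k + 2) = (k(-k + 3)) + (-2k + 2).
Simplifying, T(k+1) = -(k - 2)(k + 1) = -(k+1)((k+1) - 3),
which is the closed form with t = k+1.
Hence, by induction on t, the claim holds for every t ≥ 1.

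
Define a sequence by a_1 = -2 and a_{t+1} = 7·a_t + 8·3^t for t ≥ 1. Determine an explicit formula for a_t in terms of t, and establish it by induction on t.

Computing the first terms: a_1 = -2, a_2 = 10, a_3 = 142. This suggests a_t = -2·3^t + 4·7^(t - 1).
Base case (t = 1): the formula gives -2 = -2 = a_1.
Suppose the result is true for t = r, so a_r = -2·3^r + 4·7^(r - 1).
Then a_{r+1} = 7·a_r + 8·3^r = 7·(-2·3^r + 4·7^(r - 1)) + 8·3^r = -2·3^(r + 1) + 4·7^r = -2·3^(r+1) + 4·7^((r+1) - 1),
which is the claimed formula at t = r+1.
Hence, by induction on t, the claim holds for every t ≥ 1.

a_t = -2·3^t + 4·7^(t - 1)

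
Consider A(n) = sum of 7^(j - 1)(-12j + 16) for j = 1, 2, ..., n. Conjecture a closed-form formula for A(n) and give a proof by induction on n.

A(n) = 7^n(-2n + 3) - 3

We claim A(n) = 7^n(-2n + 3) - 3 for all n ≥ 1.
Base step (n = 1): A(1) = 4, and the closed form gives 4. They agree.
Suppose the result is true for n = j, so A(j) = 7^j(-2j + 3) - 3.
Then A(j+1) = A(j) + (7^j(-12j + 4)) = (7^j(-2j + 3) - 3) + (7^j(-12j + 4)).
Simplifying, A(j+1) = -14·7^j·j + 7·7^j - 3 = 7^(j+1)(-2(j+1) + 3) - 3,
which is the closed form with n = j+1.
Hence, by induction on n, the claim holds for every n ≥ 1.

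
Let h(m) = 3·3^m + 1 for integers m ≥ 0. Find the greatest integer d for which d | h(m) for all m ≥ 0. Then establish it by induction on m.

d = 2

Computing the first values: h(0) = 4 and h(1) = 10; gcd(4, 10) = 2, so d ≤ 2.
We prove 2 | 3·3^m + 1 for all m ≥ 0 by induction on m.
For the base case m = 0: h(0) = 4 = 2·(2), so 2 | h(0).
Suppose the result is true for m = r, i.e. 2 | h(r). Then
h(r+1) = 3·3^(r+1) + 1 = 3·(3·3^r + 1) - 2 = 3·h(r) - 2. The first term is divisible by 2 by the inductive hypothesis, and -2 is divisible by 2. Hence 2 | h(r+1).
This completes the induction.
Therefore the largest such d is 2.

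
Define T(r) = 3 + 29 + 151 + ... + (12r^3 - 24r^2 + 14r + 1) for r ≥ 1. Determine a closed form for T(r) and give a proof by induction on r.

T(r) = r(3r^3 - 2r^2 - 2r + 4)

We claim T(r) = r(3r^3 - 2r^2 - 2r + 4) for all r ≥ 1.
When r = 1: T(1) = 3, and the closed form gives 3. They agree.
Suppose the result is true for r = i, so T(i) = i(3i^3 - 2i^2 - 2i + 4).
Then T(i+1) = T(i) + (12i^3 + 12i^2 + 2i + 3) = (i(3i^3 - 2i^2 - 2i + 4)) + (12i^3 + 12i^2 + 2i + 3).
Simplifying, T(i+1) = (i + 1)(3i^3 + 7i^2 + 3i + 3) = (i+1)(3(i+1)^3 - 2(i+1)^2 - 2(i+1) + 4),
which is the closed form with r = i+1.
By induction, the statement is established for all r ≥ 1.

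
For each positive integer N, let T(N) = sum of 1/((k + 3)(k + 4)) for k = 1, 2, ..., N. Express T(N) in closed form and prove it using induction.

T(N) = N/(4(N + 4))

We claim T(N) = N/(4(N + 4)) for all N ≥ 1.
When N = 1: T(1) = 1/20, and the closed form gives 1/20. They agree.
Inductive step: suppose the statement holds for some k ≥ 1, so T(k) = k/(4(k + 4)).
Then T(k+1) = T(k) + (1/((k + 4)(k + 5))) = (k/(4(k + 4))) + (1/((k + 4)(k + 5))).
Simplifying, T(k+1) = (k + 1)/(4(k + 5)) = (k+1)/(4((k+1) + 4)),
which is the closed form with N = k+1.
By the principle of mathematical induction, the result holds for all N ≥ 1.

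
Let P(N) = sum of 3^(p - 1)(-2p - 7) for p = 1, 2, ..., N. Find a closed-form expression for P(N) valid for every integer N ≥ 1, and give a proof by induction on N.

P(N) = -3^N(N + 3) + 3

We claim P(N) = -3^N(N + 3) + 3 for all N ≥ 1.
Base step (N = 1): P(1) = -9, and the closed form gives -9. They agree.
Inductive step: assume the claim holds for N = p, so P(p) = -3^p(p + 3) + 3.
Then P(p+1) = P(p) + (3^p(-2p - 9)) = (-3^p(p + 3) + 3) + (3^p(-2p - 9)).
Simplifying, P(p+1) = -3·3^p·p - 12·3^p + 3 = -3^(p+1)((p+1) + 3) + 3,
which is the closed form with N = p+1.
This completes the induction.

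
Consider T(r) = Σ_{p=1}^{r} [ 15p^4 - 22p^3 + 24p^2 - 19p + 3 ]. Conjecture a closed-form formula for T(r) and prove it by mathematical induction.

We claim T(r) = r(3r^4 + 2r^3 + 2r^2 - 3r - 3) for all r ≥ 1.
Base step (r = 1): T(1) = 1, and the closed form gives 1. They agree.
For the inductive step, assume it holds for an arbitrary p ≥ 1, so T(p) = p(3p^4 + 2p^3 + 2p^2 - 3p - 3).
Then T(p+1) = T(p) + (15p^4 + 38p^3 + 48p^2 + 23p + 1) = (p(3p^4 + 2p^3 + 2p^2 - 3p - 3)) + (15p^4 + 38p^3 + 48p^2 + 23p + 1).
Simplifying, T(p+1) = (p + 1)(3p^4 + 14p^3 + 26p^2 + 19p + 1) = (p+1)(3(p+1)^4 + 2(p+1)^3 + 2(p+1)^2 - 3(p+1) - 3),
which is the closed form with r = p+1.
By induction, the statement is established for all r ≥ 1.

T(r) = r(3r^4 + 2r^3 + 2r^2 - 3r - 3)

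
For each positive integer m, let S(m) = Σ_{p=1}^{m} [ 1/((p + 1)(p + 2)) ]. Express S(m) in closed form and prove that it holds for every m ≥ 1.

S(m) = m/(2(m + 2))

We claim S(m) = m/(2(m + 2)) for all m ≥ 1.
Base case (m = 1): S(1) = 1/6, and the closed form gives 1/6. They agree.
For the inductive step, assume it holds for an arbitrary p ≥ 1, so S(p) = p/(2(p + 2)).
Then S(p+1) = S(p) + (1/((p + 2)(p + 3))) = (p/(2(p + 2))) + (1/((p + 2)(p + 3))).
Simplifying, S(p+1) = (p + 1)/(2(p + 3)) = (p+1)/(2((p+1) + 2)),
which is the closed form with m = p+1.
Hence, by induction on m, the claim holds for every m ≥ 1.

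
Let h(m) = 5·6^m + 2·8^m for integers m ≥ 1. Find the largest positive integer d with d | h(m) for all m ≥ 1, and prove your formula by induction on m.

d = 2

Computing the first values: h(1) = 46 and h(2) = 308; gcd(46, 308) = 2, so d ≤ 2.
We prove 2 | 5·6^m + 2·8^m for all m ≥ 1 by induction on m.
When m = 1: h(1) = 46 = 2·(23), so 2 | h(1).
Suppose the result is true for m = j, i.e. 2 | h(j). Then
h(j+1) − 8·h(j) = (5·6^(j+1) + 2·8^(j+1)) − 8·(5·6^j + 2·8^j) = (5)·6^j·(6 − 8) = (-10)·6^j. Since 2 | h(j) by the inductive hypothesis, 2 | 8·h(j); and 2 | -10 since -10 = 2·-5. Therefore 2 | h(j+1).
This completes the induction.
Therefore the largest such d is 2.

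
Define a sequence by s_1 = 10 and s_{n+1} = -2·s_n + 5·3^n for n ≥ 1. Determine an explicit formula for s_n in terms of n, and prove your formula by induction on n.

s_n = 7(-2)^(n - 1) + 3^n

Computing the first terms: s_1 = 10, s_2 = -5, s_3 = 55. This suggests s_n = 7(-2)^(n - 1) + 3^n.
Base step (n = 1): the formula gives 10 = 10 = s_1.
Suppose the result is true for n = j, so s_j = 7(-2)^(j - 1) + 3^j.
Then s_{j+1} = -2·s_j + 5·3^j = -2·(7(-2)^(j - 1) + 3^j) + 5·3^j = 7(-2)^j + 3^(j + 1) = 7(-2)^((j+1) - 1) + 3^(j+1),
which is the claimed formula at n = j+1.
By induction, the statement is established for all n ≥ 1.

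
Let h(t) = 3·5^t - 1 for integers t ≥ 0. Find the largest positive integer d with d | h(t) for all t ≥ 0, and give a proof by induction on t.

Computing the first values: h(0) = 2 and h(1) = 14; gcd(2, 14) = 2, so d ≤ 2.
We prove 2 | 3·5^t - 1 for all t ≥ 0 by induction on t.
Base case (t = 0): h(0) = 2 = 2·(1), so 2 | h(0).
Inductive step: assume the claim holds for t = p, i.e. 2 | h(p). Then
h(p+1) = 3·5^(p+1) - 1 = 5·(3·5^p - 1) + 4 = 5·h(p) + 4. The first term is divisible by 2 by the inductive hypothesis, and 4 is divisible by 2. Hence 2 | h(p+1).
This completes the induction.
Therefore the largest such d is 2.

d = 2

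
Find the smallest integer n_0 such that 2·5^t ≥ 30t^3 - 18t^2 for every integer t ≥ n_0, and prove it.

n_0 = 5

At t = 4: 1250 < 1632, so the inequality fails and n_0 ≥ 5. We prove 2·5^t ≥ 30t^3 - 18t^2 for all t ≥ 5.
When t = 5: 2·5^t = 6250 and 30t^3 - 18t^2 = 3300, so 6250 ≥ 3300.
Inductive step: assume the claim holds for t = m, so 2·5^m ≥ 30m^3 - 18m^2.
Then 2·5^(m + 1) = 5·(2·5^m) ≥ 5·(30m^3 - 18m^2).
Also, for m ≥ 5 we have 5·(30m^3 - 18m^2) ≥ 30(m+1)^3 - 18(m+1)^2, since 5·(30m^3 - 18m^2) − (30(m+1)^3 - 18(m+1)^2) = 120m^3 - 162m^2 - 54m - 12, which is nonnegative for all m ≥ 5.
Combining, 2·5^(m + 1) ≥ 30(m+1)^3 - 18(m+1)^2.
Hence, by induction on t, the claim holds for every t ≥ 5.
Hence the smallest such n_0 is 5.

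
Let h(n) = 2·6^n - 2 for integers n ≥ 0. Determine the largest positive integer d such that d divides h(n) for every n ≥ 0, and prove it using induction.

d = 10

Computing the first values: h(0) = 0 and h(1) = 10; gcd(0, 10) = 10, so d ≤ 10.
We prove 10 | 2·6^n - 2 for all n ≥ 0 by induction on n.
Base case (n = 0): h(0) = 0 = 10·(0), so 10 | h(0).
Inductive step: assume the claim holds for n = p, i.e. 10 | h(p). Then
h(p+1) = 2·6^(p+1) - 2 = 6·(2·6^p - 2) + 10 = 6·h(p) + 10. The first term is divisible by 10 by the inductive hypothesis, and 10 is divisible by 10. Hence 10 | h(p+1).
This completes the induction.
Therefore the largest such d is 10.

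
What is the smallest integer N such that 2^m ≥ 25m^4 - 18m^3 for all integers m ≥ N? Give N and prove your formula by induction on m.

At m = 22: 4194304 < 5664736, so the inequality fails and N ≥ 23. We prove 2^m ≥ 25m^4 - 18m^3 for all m ≥ 23.
When m = 23: 2^m = 8388608 and 25m^4 - 18m^3 = 6777019, so 8388608 ≥ 6777019.
Inductive step: suppose the statement holds for some r ≥ 23, so 2^r ≥ 25r^4 - 18r^3.
Then 2^(r + 1) = 2·(2^r) ≥ 2·(25r^4 - 18r^3).
Also, for r ≥ 23 we have 2·(25r^4 - 18r^3) ≥ 25(r+1)^4 - 18(r+1)^3, since 2·(25r^4 - 18r^3) − (25(r+1)^4 - 18(r+1)^3) = 25r^4 - 118r^3 - 96r^2 - 46r - 7, which is nonnegative for all r ≥ 23.
Combining, 2^(r + 1) ≥ 25(r+1)^4 - 18(r+1)^3.
By the principle of mathematical induction, the result holds for all m ≥ 23.
Hence the smallest such N is 23.

N = 23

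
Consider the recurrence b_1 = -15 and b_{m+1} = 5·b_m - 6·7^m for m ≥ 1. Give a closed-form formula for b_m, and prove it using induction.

Computing the first terms: b_1 = -15, b_2 = -117, b_3 = -879. This suggests b_m = 6·5^(m - 1) - 3·7^m.
Base step (m = 1): the formula gives -15 = -15 = b_1.
Inductive step: assume the claim holds for m = k, so b_k = 6·5^(k - 1) - 3·7^k.
Then b_{k+1} = 5·b_k - 6·7^k = 5·(6·5^(k - 1) - 3·7^k) - 6·7^k = 6·5^k - 3·7^(k + 1) = 6·5^((k+1) - 1) - 3·7^(k+1),
which is the claimed formula at m = k+1.
This completes the induction.

b_m = 6·5^(m - 1) - 3·7^m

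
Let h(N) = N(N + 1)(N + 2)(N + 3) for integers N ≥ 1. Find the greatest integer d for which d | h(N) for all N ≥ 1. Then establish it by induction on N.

d = 24

Computing the first values: h(1) = 24 and h(2) = 120; gcd(24, 120) = 24, so d ≤ 24.
We prove 24 | N(N + 1)(N + 2)(N + 3) for all N ≥ 1 by induction on N.
Base step (N = 1): h(1) = 24 = 24·(1), so 24 | h(1).
Inductive step: assume the claim holds for N = k, i.e. 24 | h(k). Then
h(k+1) − h(k) = (k+1)·(k+2)·(k+3)·(k+4) − k·(k+1)·(k+2)·(k+3) = (k+1)·(k+2)·(k+3)·[(k+4) − k] = 4·(k+1)·(k+2)·(k+3). The product of 3 consecutive integers is divisible by (3)! = 6, so h(k+1) − h(k) is divisible by 4·6 = 24. By the inductive hypothesis 24 | h(k), hence 24 | h(k+1).
By induction, the statement is established for all N ≥ 1.
Therefore the largest such d is 24.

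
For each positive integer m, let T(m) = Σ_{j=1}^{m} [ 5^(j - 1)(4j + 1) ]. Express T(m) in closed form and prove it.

T(m) = 5^m·m

We claim T(m) = 5^m·m for all m ≥ 1.
For the base case m = 1: T(1) = 5, and the closed form gives 5. They agree.
Suppose the result is true for m = j, so T(j) = 5^j·j.
Then T(j+1) = T(j) + (5^j(4j + 5)) = (5^j·j) + (5^j(4j + 5)).
Simplifying, T(j+1) = 5^(j + 1)(j + 1) = 5^(j+1)·(j+1),
which is the closed form with m = j+1.
By the principle of mathematical induction, the result holds for all m ≥ 1.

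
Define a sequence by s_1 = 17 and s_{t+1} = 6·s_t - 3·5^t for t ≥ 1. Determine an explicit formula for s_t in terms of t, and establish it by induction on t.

s_t = 3·5^t + 2·6^(t - 1)

Computing the first terms: s_1 = 17, s_2 = 87, s_3 = 447. This suggests s_t = 3·5^t + 2·6^(t - 1).
For the base case t = 1: the formula gives 17 = 17 = s_1.
Suppose the result is true for t = k, so s_k = 3·5^k + 2·6^(k - 1).
Then s_{k+1} = 6·s_k - 3·5^k = 6·(3·5^k + 2·6^(k - 1)) - 3·5^k = 3·5^(k + 1) + 2·6^k = 3·5^(k+1) + 2·6^((k+1) - 1),
which is the claimed formula at t = k+1.
By induction, the statement is established for all t ≥ 1.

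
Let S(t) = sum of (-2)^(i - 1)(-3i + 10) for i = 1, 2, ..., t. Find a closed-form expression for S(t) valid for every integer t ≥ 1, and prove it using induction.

We claim S(t) = (-2)^t(t - 3) + 3 for all t ≥ 1.
When t = 1: S(1) = 7, and the closed form gives 7. They agree.
For the inductive step, assume it holds for an arbitrary i ≥ 1, so S(i) = (-2)^i(i - 3) + 3.
Then S(i+1) = S(i) + ((-2)^i(-3i + 7)) = ((-2)^i(i - 3) + 3) + ((-2)^i(-3i + 7)).
Simplifying, S(i+1) = (-2)^(i + 1)i + (-2)^(i + 2) + 3 = (-2)^(i+1)((i+1) - 3) + 3,
which is the closed form with t = i+1.
By the principle of mathematical induction, the result holds for all t ≥ 1.

S(t) = (-2)^t(t - 3) + 3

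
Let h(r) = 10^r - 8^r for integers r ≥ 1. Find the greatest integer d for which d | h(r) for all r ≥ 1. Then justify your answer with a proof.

Computing the first values: h(1) = 2 and h(2) = 36; gcd(2, 36) = 2, so d ≤ 2.
We prove 2 | 10^r - 8^r for all r ≥ 1 by induction on r.
Base step (r = 1): h(1) = 2 = 2·(1), so 2 | h(1).
For the inductive step, assume it holds for an arbitrary m ≥ 1, i.e. 2 | h(m). Then
10^{m+1} − 8^{m+1} = 10·10^m − 8·8^m = 10·(10^m − 8^m) + (2)·8^m. The first term is divisible by 2 by the inductive hypothesis, and the second term (2)·8^m is divisible by 2 since 2 | 2. Hence 2 | h(m+1).
By the principle of mathematical induction, the result holds for all r ≥ 1.
Therefore the largest such d is 2.

d = 2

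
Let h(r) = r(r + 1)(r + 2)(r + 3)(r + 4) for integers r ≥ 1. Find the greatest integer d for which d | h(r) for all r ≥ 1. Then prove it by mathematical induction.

d = 120

Computing the first values: h(1) = 120 and h(2) = 720; gcd(120, 720) = 120, so d ≤ 120.
We prove 120 | r(r + 1)(r + 2)(r + 3)(r + 4) for all r ≥ 1 by induction on r.
Base case (r = 1): h(1) = 120 = 120·(1), so 120 | h(1).
Inductive step: assume the claim holds for r = j, i.e. 120 | h(j). Then
h(j+1) − h(j) = (j+1)·(j+2)·(j+3)·(j+4)·(j+5) − j·(j+1)·(j+2)·(j+3)·(j+4) = (j+1)·(j+2)·(j+3)·(j+4)·[(j+5) − j] = 5·(j+1)·(j+2)·(j+3)·(j+4). The product of 4 consecutive integers is divisible by (4)! = 24, so h(j+1) − h(j) is divisible by 5·24 = 120. By the inductive hypothesis 120 | h(j), hence 120 | h(j+1).
By induction, the statement is established for all r ≥ 1.
Therefore the largest such d is 120.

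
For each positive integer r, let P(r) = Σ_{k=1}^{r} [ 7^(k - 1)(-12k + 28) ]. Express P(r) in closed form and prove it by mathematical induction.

P(r) = 7^r(-2r + 5) - 5

We claim P(r) = 7^r(-2r + 5) - 5 for all r ≥ 1.
Base case (r = 1): P(1) = 16, and the closed form gives 16. They agree.
Suppose the result is true for r = k, so P(k) = 7^k(-2k + 5) - 5.
Then P(k+1) = P(k) + (7^k(-12k + 16)) = (7^k(-2k + 5) - 5) + (7^k(-12k + 16)).
Simplifying, P(k+1) = -14·7^k·k + 21·7^k - 5 = 7^(k+1)(-2(k+1) + 5) - 5,
which is the closed form with r = k+1.
Hence, by induction on r, the claim holds for every r ≥ 1.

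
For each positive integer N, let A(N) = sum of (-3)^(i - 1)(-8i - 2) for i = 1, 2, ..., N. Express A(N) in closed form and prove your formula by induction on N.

A(N) = (-3)^N(2N + 1) - 1

We claim A(N) = (-3)^N(2N + 1) - 1 for all N ≥ 1.
For the base case N = 1: A(1) = -10, and the closed form gives -10. They agree.
Suppose the result is true for N = i, so A(i) = (-3)^i(2i + 1) - 1.
Then A(i+1) = A(i) + ((-3)^i(-8i - 10)) = ((-3)^i(2i + 1) - 1) + ((-3)^i(-8i - 10)).
Simplifying, A(i+1) = -6(-3)^i·i - 9(-3)^i - 1 = (-3)^(i+1)(2(i+1) + 1) - 1,
which is the closed form with N = i+1.
By the principle of mathematical induction, the result holds for all N ≥ 1.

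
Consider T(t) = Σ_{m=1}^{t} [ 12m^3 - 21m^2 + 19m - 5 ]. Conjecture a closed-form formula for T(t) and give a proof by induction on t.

T(t) = t(3t^3 - t^2 + 2t + 1)

We claim T(t) = t(3t^3 - t^2 + 2t + 1) for all t ≥ 1.
When t = 1: T(1) = 5, and the closed form gives 5. They agree.
For the inductive step, assume it holds for an arbitrary m ≥ 1, so T(m) = m(3m^3 - m^2 + 2m + 1).
Then T(m+1) = T(m) + (12m^3 + 15m^2 + 13m + 5) = (m(3m^3 - m^2 + 2m + 1)) + (12m^3 + 15m^2 + 13m + 5).
Simplifying, T(m+1) = (m + 1)(3m^3 + 8m^2 + 9m + 5) = (m+1)(3(m+1)^3 - (m+1)^2 + 2(m+1) + 1),
which is the closed form with t = m+1.
This completes the induction.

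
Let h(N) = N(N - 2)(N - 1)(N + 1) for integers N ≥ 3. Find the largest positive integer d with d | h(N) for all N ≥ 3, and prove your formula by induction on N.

Computing the first values: h(3) = 24 and h(4) = 120; gcd(24, 120) = 24, so d ≤ 24.
We prove 24 | N(N - 2)(N - 1)(N + 1) for all N ≥ 3 by induction on N.
Base step (N = 3): h(3) = 24 = 24·(1), so 24 | h(3).
Suppose the result is true for N = i, i.e. 24 | h(i). Then
h(i+1) − h(i) = (i-1)·i·(i+1)·(i+2) − (i-2)·(i-1)·i·(i+1) = (i-1)·i·(i+1)·[(i+2) − (i-2)] = 4·(i-1)·i·(i+1). The product of 3 consecutive integers is divisible by (3)! = 6, so h(i+1) − h(i) is divisible by 4·6 = 24. By the inductive hypothesis 24 | h(i), hence 24 | h(i+1).
By the principle of mathematical induction, the result holds for all N ≥ 3.
Therefore the largest such d is 24.

d = 24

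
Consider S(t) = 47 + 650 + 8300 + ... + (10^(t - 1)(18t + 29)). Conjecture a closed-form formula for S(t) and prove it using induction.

S(t) = 10^t(2t + 3) - 3

We claim S(t) = 10^t(2t + 3) - 3 for all t ≥ 1.
Base case (t = 1): S(1) = 47, and the closed form gives 47. They agree.
For the inductive step, assume it holds for an arbitrary k ≥ 1, so S(k) = 10^k(2k + 3) - 3.
Then S(k+1) = S(k) + (10^k(18k + 47)) = (10^k(2k + 3) - 3) + (10^k(18k + 47)).
Simplifying, S(k+1) = 20·10^k·k + 50·10^k - 3 = 10^(k+1)(2(k+1) + 3) - 3,
which is the closed form with t = k+1.
By the principle of mathematical induction, the result holds for all t ≥ 1.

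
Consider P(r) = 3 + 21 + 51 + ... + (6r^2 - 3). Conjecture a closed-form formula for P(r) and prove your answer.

We claim P(r) = r(r + 2)(2r - 1) for all r ≥ 1.
When r = 1: P(1) = 3, and the closed form gives 3. They agree.
For the inductive step, assume it holds for an arbitrary m ≥ 1, so P(m) = m(2m^2 + 3m - 2).
Then P(m+1) = P(m) + (6(m + 1)^2 - 3) = (m(2m^2 + 3m - 2)) + (6(m + 1)^2 - 3).
Simplifying, P(m+1) = (m + 1)(m + 3)(2m + 1) = (m+1)((m+1) + 2)(2(m+1) - 1),
which is the closed form with r = m+1.
This completes the induction.

P(r) = r(r + 2)(2r - 1)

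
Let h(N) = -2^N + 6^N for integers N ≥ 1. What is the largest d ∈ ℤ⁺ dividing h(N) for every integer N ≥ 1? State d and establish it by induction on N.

Computing the first values: h(1) = 4 and h(2) = 32; gcd(4, 32) = 4, so d ≤ 4.
We prove 4 | -2^N + 6^N for all N ≥ 1 by induction on N.
Base step (N = 1): h(1) = 4 = 4·(1), so 4 | h(1).
Suppose the result is true for N = m, i.e. 4 | h(m). Then
6^{m+1} − 2^{m+1} = 6·6^m − 2·2^m = 6·(6^m − 2^m) + (4)·2^m. The first term is divisible by 4 by the inductive hypothesis, and the second term (4)·2^m is divisible by 4 since 4 | 4. Hence 4 | h(m+1).
By induction, the statement is established for all N ≥ 1.
Therefore the largest such d is 4.

d = 4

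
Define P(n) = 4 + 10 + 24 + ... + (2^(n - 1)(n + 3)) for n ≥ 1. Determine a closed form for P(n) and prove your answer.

P(n) = 2^n(n + 2) - 2

We claim P(n) = 2^n(n + 2) - 2 for all n ≥ 1.
Base case (n = 1): P(1) = 4, and the closed form gives 4. They agree.
Inductive step: assume the claim holds for n = r, so P(r) = 2^r(r + 2) - 2.
Then P(r+1) = P(r) + (2^r(r + 4)) = (2^r(r + 2) - 2) + (2^r(r + 4)).
Simplifying, P(r+1) = 2·2^r·r + 6·2^r - 2 = 2^(r+1)((r+1) + 2) - 2,
which is the closed form with n = r+1.
This completes the induction.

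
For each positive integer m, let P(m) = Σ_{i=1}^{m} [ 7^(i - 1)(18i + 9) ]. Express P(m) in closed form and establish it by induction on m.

We claim P(m) = 7^m(3m + 1) - 1 for all m ≥ 1.
Base case (m = 1): P(1) = 27, and the closed form gives 27. They agree.
Suppose the result is true for m = i, so P(i) = 7^i(3i + 1) - 1.
Then P(i+1) = P(i) + (7^i(18i + 27)) = (7^i(3i + 1) - 1) + (7^i(18i + 27)).
Simplifying, P(i+1) = 21·7^i·i + 28·7^i - 1 = 7^(i+1)(3(i+1) + 1) - 1,
which is the closed form with m = i+1.
By the principle of mathematical induction, the result holds for all m ≥ 1.

P(m) = 7^m(3m + 1) - 1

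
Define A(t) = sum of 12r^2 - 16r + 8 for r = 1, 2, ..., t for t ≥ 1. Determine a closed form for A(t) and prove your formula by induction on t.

A(t) = 2t(2t^2 - t + 1)

We claim A(t) = 2t(2t^2 - t + 1) for all t ≥ 1.
Base step (t = 1): A(1) = 4, and the closed form gives 4. They agree.
Inductive step: assume the claim holds for t = r, so A(r) = 2r(2r^2 - r + 1).
Then A(r+1) = A(r) + (12r^2 + 8r + 4) = (2r(2r^2 - r + 1)) + (12r^2 + 8r + 4).
Simplifying, A(r+1) = 2(r + 1)(2r^2 + 3r + 2) = 2(r+1)(2(r+1)^2 - (r+1) + 1),
which is the closed form with t = r+1.
This completes the induction.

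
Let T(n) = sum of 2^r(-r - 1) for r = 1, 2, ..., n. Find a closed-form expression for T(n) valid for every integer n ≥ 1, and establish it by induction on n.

T(n) = -2^(n + 1)n

We claim T(n) = -2^(n + 1)n for all n ≥ 1.
For the base case n = 1: T(1) = -4, and the closed form gives -4. They agree.
Inductive step: assume the claim holds for n = r, so T(r) = -2^(r + 1)r.
Then T(r+1) = T(r) + (2^(r + 1)(-r - 2)) = (-2^(r + 1)r) + (2^(r + 1)(-r - 2)).
Simplifying, T(r+1) = 2^(r + 2)(-r - 1) = -2^((r+1) + 1)(r+1),
which is the closed form with n = r+1.
Hence, by induction on n, the claim holds for every n ≥ 1.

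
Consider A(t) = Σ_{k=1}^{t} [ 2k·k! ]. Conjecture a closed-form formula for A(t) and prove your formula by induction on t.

We claim A(t) = (2t + 2)t! - 2 for all t ≥ 1.
When t = 1: A(1) = 2, and the closed form gives 2. They agree.
Inductive step: suppose the statement holds for some k ≥ 1, so A(k) = (2k + 2)k! - 2.
Then A(k+1) = A(k) + (2(k + 1)(k + 1)!) = ((2k + 2)k! - 2) + (2(k + 1)(k + 1)!).
Simplifying, A(k+1) = (2(k+1) + 2)(k+1)! - 2,
which is the closed form with t = k+1.
By induction, the statement is established for all t ≥ 1.

A(t) = (2t + 2)t! - 2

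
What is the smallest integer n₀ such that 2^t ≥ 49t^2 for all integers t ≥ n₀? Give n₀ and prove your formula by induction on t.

n₀ = 14

At t = 13: 8192 < 8281, so the inequality fails and n₀ ≥ 14. We prove 2^t ≥ 49t^2 for all t ≥ 14.
For the base case t = 14: 2^t = 16384 and 49t^2 = 9604, so 16384 ≥ 9604.
Inductive step: suppose the statement holds for some r ≥ 14, so 2^r ≥ 49r^2.
Then 2^(r + 1) = 2·(2^r) ≥ 2·(49r^2).
Also, for r ≥ 14 we have 2·(49r^2) ≥ 49(r+1)^2, since 2 ≥ (1 + 1/r)^2 for all r ≥ 14.
Combining, 2^(r + 1) ≥ 49(r+1)^2.
This completes the induction.
Hence the smallest such n₀ is 14.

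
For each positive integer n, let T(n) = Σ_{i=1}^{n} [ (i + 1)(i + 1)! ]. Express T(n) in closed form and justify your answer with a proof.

T(n) = (n + 2)! - 2

We claim T(n) = (n + 2)! - 2 for all n ≥ 1.
Base step (n = 1): T(1) = 4, and the closed form gives 4. They agree.
Inductive step: suppose the statement holds for some i ≥ 1, so T(i) = (i + 2)! - 2.
Then T(i+1) = T(i) + ((i + 2)(i + 2)!) = ((i + 2)! - 2) + ((i + 2)(i + 2)!).
Simplifying, T(i+1) = ((i+1) + 2)! - 2,
which is the closed form with n = i+1.
By the principle of mathematical induction, the result holds for all n ≥ 1.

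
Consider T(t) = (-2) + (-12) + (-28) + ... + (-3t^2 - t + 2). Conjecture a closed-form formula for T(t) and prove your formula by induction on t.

We claim T(t) = -t(t^2 + 2t - 1) for all t ≥ 1.
Base case (t = 1): T(1) = -2, and the closed form gives -2. They agree.
Inductive step: suppose the statement holds for some i ≥ 1, so T(i) = i(-i^2 - 2i + 1).
Then T(i+1) = T(i) + (-i - 3(i + 1)^2 + 1) = (i(-i^2 - 2i + 1)) + (-i - 3(i + 1)^2 + 1).
Simplifying, T(i+1) = -(i + 1)(i^2 + 4i + 2) = -(i+1)((i+1)^2 + 2(i+1) - 1),
which is the closed form with t = i+1.
By the principle of mathematical induction, the result holds for all t ≥ 1.

T(t) = -t(t^2 + 2t - 1)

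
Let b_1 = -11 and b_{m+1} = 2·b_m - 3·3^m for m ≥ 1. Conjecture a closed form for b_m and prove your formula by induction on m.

Computing the first terms: b_1 = -11, b_2 = -31, b_3 = -89. This suggests b_m = -2^m - 3^(m + 1).
Base case (m = 1): the formula gives -11 = -11 = b_1.
Inductive step: suppose the statement holds for some p ≥ 1, so b_p = -2^p - 3^(p + 1).
Then b_{p+1} = 2·b_p - 3·3^p = 2·(-2^p - 3^(p + 1)) - 3·3^p = -2^(p + 1) - 3^(p + 2) = -2^(p+1) - 3^((p+1) + 1),
which is the claimed formula at m = p+1.
By the principle of mathematical induction, the result holds for all m ≥ 1.

b_m = -2^m - 3^(m + 1)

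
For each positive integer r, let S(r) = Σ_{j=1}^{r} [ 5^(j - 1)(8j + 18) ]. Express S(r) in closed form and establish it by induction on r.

We claim S(r) = 2·5^r(r + 2) - 4 for all r ≥ 1.
Base case (r = 1): S(1) = 26, and the closed form gives 26. They agree.
Suppose the result is true for r = j, so S(j) = 2·5^j(j + 2) - 4.
Then S(j+1) = S(j) + (5^j(8j + 26)) = (2·5^j(j + 2) - 4) + (5^j(8j + 26)).
Simplifying, S(j+1) = 10·5^j·j + 30·5^j - 4 = 2·5^(j+1)((j+1) + 2) - 4,
which is the closed form with r = j+1.
This completes the induction.

S(r) = 2·5^r(r + 2) - 4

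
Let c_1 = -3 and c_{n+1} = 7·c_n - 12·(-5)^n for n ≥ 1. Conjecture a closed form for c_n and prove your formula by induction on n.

Computing the first terms: c_1 = -3, c_2 = 39, c_3 = -27. This suggests c_n = (-5)^n + 2·7^(n - 1).
Base case (n = 1): the formula gives -3 = -3 = c_1.
Inductive step: suppose the statement holds for some p ≥ 1, so c_p = (-5)^p + 2·7^(p - 1).
Then c_{p+1} = 7·c_p - 12·(-5)^p = 7·((-5)^p + 2·7^(p - 1)) - 12·(-5)^p = (-5)^(p + 1) + 2·7^p = (-5)^(p+1) + 2·7^((p+1) - 1),
which is the claimed formula at n = p+1.
By induction, the statement is established for all n ≥ 1.

c_n = (-5)^n + 2·7^(n - 1)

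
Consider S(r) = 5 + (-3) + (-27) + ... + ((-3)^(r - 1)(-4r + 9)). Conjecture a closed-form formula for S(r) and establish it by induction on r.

S(r) = (-3)^r(r - 2) + 2

We claim S(r) = (-3)^r(r - 2) + 2 for all r ≥ 1.
When r = 1: S(1) = 5, and the closed form gives 5. They agree.
Suppose the result is true for r = i, so S(i) = (-3)^i(i - 2) + 2.
Then S(i+1) = S(i) + ((-3)^i(-4i + 5)) = ((-3)^i(i - 2) + 2) + ((-3)^i(-4i + 5)).
Simplifying, S(i+1) = (-3)^(i + 1)i - (-3)^(i + 1) + 2 = (-3)^(i+1)((i+1) - 2) + 2,
which is the closed form with r = i+1.
By the principle of mathematical induction, the result holds for all r ≥ 1.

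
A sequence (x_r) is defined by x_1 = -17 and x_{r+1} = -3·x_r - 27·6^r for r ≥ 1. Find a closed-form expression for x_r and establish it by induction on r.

Computing the first terms: x_1 = -17, x_2 = -111, x_3 = -639. This suggests x_r = (-3)^(r - 1) - 3·6^r.
When r = 1: the formula gives -17 = -17 = x_1.
Suppose the result is true for r = p, so x_p = (-3)^(p - 1) - 3·6^p.
Then x_{p+1} = -3·x_p - 27·6^p = -3·((-3)^(p - 1) - 3·6^p) - 27·6^p = (-3)^p - 3·6^(p + 1) = (-3)^((p+1) - 1) - 3·6^(p+1),
which is the claimed formula at r = p+1.
By induction, the statement is established for all r ≥ 1.

x_r = (-3)^(r - 1) - 3·6^r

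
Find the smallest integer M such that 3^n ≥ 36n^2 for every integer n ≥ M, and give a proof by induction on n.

M = 7

At n = 6: 729 < 1296, so the inequality fails and M ≥ 7. We prove 3^n ≥ 36n^2 for all n ≥ 7.
Base case (n = 7): 3^n = 2187 and 36n^2 = 1764, so 2187 ≥ 1764.
For the inductive step, assume it holds for an arbitrary k ≥ 7, so 3^k ≥ 36k^2.
Then 3^(k + 1) = 3·(3^k) ≥ 3·(36k^2).
Also, for k ≥ 7 we have 3·(36k^2) ≥ 36(k+1)^2, since 3 ≥ (1 + 1/k)^2 for all k ≥ 7.
Combining, 3^(k + 1) ≥ 36(k+1)^2.
By the principle of mathematical induction, the result holds for all n ≥ 7.
Hence the smallest such M is 7.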